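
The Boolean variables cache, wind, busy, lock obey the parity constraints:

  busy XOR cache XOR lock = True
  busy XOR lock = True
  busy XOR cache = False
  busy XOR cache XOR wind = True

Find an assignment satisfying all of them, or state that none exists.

cache: False, wind: True, busy: False, lock: True

busy XOR cache XOR lock = F XOR F XOR T = True ✓
busy XOR lock = F XOR T = True ✓
busy XOR cache = F XOR F = False ✓
busy XOR cache XOR wind = F XOR F XOR T = True ✓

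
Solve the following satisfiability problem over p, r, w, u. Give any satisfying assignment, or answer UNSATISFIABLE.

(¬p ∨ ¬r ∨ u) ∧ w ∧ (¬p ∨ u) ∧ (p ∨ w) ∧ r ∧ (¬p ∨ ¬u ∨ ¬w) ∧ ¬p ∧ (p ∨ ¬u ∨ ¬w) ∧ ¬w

The formula is unsatisfiable.

Case w = True:
  Clause (¬w) is falsified — contradiction.
Case w = False:
  Clause (w) is falsified — contradiction.
Both cases fail, so the formula is unsatisfiable.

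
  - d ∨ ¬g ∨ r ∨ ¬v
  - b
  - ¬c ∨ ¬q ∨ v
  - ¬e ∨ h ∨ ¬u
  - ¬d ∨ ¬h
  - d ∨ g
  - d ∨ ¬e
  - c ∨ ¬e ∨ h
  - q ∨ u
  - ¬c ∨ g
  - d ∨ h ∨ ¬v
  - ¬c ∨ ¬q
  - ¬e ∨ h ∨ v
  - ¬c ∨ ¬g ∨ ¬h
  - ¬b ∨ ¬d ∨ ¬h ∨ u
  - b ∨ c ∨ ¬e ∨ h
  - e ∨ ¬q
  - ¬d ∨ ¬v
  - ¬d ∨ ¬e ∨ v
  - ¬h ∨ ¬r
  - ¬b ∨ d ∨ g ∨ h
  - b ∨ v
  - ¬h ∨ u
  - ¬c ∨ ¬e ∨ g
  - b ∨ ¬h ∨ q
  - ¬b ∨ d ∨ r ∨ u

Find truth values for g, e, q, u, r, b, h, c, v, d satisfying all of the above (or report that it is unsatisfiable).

Unit clause (b) forces b = True.
Set g = True.
Set e = False.
  then (e ∨ ¬q) forces q = False.
  then (q ∨ u) forces u = True.
Set r = True.
  then (¬h ∨ ¬r) forces h = False.
Set c = False.
Set v = False.
Set d = True.
All clauses satisfied.

g = True, e = False, q = False, u = True, r = True, b = True, h = False, c = False, v = False, d = True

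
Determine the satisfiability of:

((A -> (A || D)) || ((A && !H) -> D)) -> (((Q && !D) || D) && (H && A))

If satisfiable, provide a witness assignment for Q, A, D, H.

Q: True; A: True; D: True; H: True

  ((A -> (A || D)) || ((A && !H) -> D)) -> (((Q && !D) || D) && (H && A)) = True
    (A -> (A || D)) || ((A && !H) -> D) = True
      A -> (A || D) = True
        A || D = True
      (A && !H) -> D = True
        A && !H = False
          !H = False
    ((Q && !D) || D) && (H && A) = True
      (Q && !D) || D = True
        Q && !D = False
          !D = False
      H && A = True
The formula evaluates to True.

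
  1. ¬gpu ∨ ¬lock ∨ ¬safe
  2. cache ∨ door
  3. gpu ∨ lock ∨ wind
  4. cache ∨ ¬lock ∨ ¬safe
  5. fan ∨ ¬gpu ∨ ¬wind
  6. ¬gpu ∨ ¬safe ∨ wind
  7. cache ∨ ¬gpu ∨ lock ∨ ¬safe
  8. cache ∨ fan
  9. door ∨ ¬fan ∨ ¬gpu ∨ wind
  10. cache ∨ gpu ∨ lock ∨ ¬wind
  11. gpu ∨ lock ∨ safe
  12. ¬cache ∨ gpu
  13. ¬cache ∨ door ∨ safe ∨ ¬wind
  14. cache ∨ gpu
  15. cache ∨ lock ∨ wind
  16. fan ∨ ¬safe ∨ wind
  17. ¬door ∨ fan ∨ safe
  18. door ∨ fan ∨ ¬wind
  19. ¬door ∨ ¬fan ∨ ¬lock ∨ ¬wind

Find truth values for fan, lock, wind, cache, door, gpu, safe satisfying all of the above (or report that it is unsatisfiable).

fan=T; lock=F; wind=T; cache=T; door=T; gpu=T; safe=F

Set fan = True.
Set lock = False.
Set wind = True.
Set cache = True.
  then (¬cache ∨ gpu) forces gpu = True.
Set door = True.
Set safe = False.
All clauses satisfied.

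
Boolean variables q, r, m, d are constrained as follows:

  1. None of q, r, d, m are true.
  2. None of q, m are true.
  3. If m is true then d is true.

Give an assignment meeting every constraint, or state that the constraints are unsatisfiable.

q = False, r = False, m = False, d = False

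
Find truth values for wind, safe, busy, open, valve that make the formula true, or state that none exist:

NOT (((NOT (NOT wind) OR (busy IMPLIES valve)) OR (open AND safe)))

wind=F, safe=T, busy=T, open=F, valve=F

  NOT (((NOT (NOT wind) OR (busy IMPLIES valve)) OR (open AND safe))) = True
    (NOT (NOT wind) OR (busy IMPLIES valve)) OR (open AND safe) = False
      NOT (NOT wind) OR (busy IMPLIES valve) = False
        NOT (NOT wind) = False
          NOT wind = True
        busy IMPLIES valve = False
      open AND safe = False
The formula evaluates to True.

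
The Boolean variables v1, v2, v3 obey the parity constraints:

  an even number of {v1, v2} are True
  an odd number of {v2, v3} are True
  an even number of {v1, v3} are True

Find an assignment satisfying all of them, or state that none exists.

No satisfying assignment exists.

Adding constraints 1, 2, 3 mod 2: every variable appears an even number of times on the left, so the left side is 0.
But the right sides sum to 1 (mod 2). 0 ≠ 1 — the system is inconsistent.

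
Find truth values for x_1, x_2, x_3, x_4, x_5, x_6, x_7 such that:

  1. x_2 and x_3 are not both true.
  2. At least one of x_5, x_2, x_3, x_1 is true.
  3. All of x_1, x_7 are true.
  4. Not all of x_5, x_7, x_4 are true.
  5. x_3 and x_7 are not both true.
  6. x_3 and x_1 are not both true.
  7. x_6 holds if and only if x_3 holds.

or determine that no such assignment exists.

x_1: True; x_2: True; x_3: False; x_4: True; x_5: False; x_6: False; x_7: True

  (1) x_2=T, x_3=F — not both ✓
  (2) {x_5, x_2, x_3, x_1}: 2 true — at least one ✓
  (3) {x_1, x_7}: all 2 true ✓
  (4) {x_5, x_7, x_4}: 2/3 true — not all ✓
  (5) x_3=F, x_7=T — not both ✓
  (6) x_3=F, x_1=T — not both ✓
  (7) x_6=F, x_3=F — same ✓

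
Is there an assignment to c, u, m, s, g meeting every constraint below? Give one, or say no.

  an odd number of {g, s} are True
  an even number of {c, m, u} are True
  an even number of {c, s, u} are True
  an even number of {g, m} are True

Adding constraints 1, 2, 3, 4 mod 2: every variable appears an even number of times on the left, so the left side is 0.
But the right sides sum to 1 (mod 2). 0 ≠ 1 — the system is inconsistent.

No satisfying assignment exists.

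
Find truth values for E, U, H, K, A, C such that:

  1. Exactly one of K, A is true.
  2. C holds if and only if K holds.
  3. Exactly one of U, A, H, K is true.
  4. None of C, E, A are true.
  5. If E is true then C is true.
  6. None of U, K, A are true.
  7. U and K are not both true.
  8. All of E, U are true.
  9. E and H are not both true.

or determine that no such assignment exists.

The formula is unsatisfiable.

Case E = True:
  Constraint (4) is violated (E=T) — contradiction.
Case E = False:
  Constraint (8) is violated (E=F) — contradiction.
Both cases fail — unsatisfiable.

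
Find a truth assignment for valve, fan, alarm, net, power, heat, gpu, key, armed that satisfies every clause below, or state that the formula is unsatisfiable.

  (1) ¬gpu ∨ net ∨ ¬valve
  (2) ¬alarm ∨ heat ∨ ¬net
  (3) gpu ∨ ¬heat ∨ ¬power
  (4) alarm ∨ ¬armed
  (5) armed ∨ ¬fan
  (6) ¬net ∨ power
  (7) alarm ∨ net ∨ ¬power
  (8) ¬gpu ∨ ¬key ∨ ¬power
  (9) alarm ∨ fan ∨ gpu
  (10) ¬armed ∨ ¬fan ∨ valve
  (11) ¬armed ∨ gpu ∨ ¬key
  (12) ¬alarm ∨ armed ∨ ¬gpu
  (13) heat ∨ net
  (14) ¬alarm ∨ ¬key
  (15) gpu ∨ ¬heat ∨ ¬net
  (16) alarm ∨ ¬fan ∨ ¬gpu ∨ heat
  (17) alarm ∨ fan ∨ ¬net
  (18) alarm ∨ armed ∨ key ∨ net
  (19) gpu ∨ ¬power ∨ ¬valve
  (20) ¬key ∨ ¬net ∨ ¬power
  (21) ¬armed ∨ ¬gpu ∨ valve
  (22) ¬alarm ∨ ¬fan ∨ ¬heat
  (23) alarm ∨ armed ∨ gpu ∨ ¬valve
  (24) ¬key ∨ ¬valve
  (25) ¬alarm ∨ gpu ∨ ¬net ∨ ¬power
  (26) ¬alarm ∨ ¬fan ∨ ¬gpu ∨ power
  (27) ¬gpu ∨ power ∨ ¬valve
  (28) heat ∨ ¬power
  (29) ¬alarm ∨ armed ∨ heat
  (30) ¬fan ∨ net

valve=F, fan=F, alarm=T, net=F, power=F, heat=T, gpu=F, key=F, armed=F

Set valve = False.
Set fan = False.
Set alarm = True.
  then (¬alarm ∨ ¬key) forces key = False.
Try net = True:
  (¬alarm ∨ heat ∨ ¬net) forces heat = True.
  (¬net ∨ power) forces power = True.
  (gpu ∨ ¬heat ∨ ¬power) forces gpu = True.
  (¬alarm ∨ armed ∨ ¬gpu) forces armed = True.
  clause (¬armed ∨ ¬gpu ∨ valve) is falsified — backtrack.
So net = False.
  then (heat ∨ net) forces heat = True.
Set power = False.
Try gpu = True:
  (¬alarm ∨ armed ∨ ¬gpu) forces armed = True.
  clause (¬armed ∨ ¬gpu ∨ valve) is falsified — backtrack.
So gpu = False.
Set armed = False.
All clauses satisfied.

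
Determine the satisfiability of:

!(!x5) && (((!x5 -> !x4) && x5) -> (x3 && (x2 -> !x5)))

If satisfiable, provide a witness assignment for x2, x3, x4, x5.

x2=F, x3=T, x4=F, x5=T

  !(!x5) = True
    !x5 = False
  ((!x5 -> !x4) && x5) -> (x3 && (x2 -> !x5)) = True
    (!x5 -> !x4) && x5 = True
      !x5 -> !x4 = True
        !x5 = False
        !x4 = True
    x3 && (x2 -> !x5) = True
      x2 -> !x5 = True
        !x5 = False
Both conjuncts True, so the formula holds.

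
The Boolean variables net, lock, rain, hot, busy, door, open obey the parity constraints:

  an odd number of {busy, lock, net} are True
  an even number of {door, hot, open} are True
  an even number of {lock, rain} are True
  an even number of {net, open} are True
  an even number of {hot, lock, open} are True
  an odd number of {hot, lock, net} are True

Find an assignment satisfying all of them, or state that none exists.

No satisfying assignment exists.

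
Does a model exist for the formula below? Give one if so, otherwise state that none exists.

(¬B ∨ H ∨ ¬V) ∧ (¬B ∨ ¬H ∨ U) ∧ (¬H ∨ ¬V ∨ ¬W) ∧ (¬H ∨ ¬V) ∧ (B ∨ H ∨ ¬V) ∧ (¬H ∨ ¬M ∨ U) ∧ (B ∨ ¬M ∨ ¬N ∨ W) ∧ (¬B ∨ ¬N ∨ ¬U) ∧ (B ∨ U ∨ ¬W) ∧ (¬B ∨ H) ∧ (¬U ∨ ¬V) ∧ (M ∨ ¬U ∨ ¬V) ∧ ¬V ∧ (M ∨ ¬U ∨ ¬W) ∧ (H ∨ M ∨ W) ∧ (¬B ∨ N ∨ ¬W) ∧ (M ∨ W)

Unit clause (¬V) forces V = False.
Set U = False.
Try M = False:
  (M ∨ W) forces W = True.
  (B ∨ U ∨ ¬W) forces B = True.
  (¬B ∨ ¬H ∨ U) forces H = False.
  clause (¬B ∨ H) is falsified — backtrack.
So M = True.
  then (¬H ∨ ¬M ∨ U) forces H = False.
  then (¬B ∨ H) forces B = False.
  then (B ∨ U ∨ ¬W) forces W = False.
  then (B ∨ ¬M ∨ ¬N ∨ W) forces N = False.
All clauses satisfied.

U = False, V = False, M = True, H = False, W = False, N = False, B = False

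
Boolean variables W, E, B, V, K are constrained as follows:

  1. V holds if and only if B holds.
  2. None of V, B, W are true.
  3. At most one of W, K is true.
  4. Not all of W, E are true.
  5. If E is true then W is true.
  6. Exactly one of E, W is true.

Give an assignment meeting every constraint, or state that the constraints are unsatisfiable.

Unsatisfiable

Case W = True:
  Constraint (2) is violated (W=T) — contradiction.
Case W = False:
  (2) forces V = False.
  (1) with V=F forces B = False.
  (5) with W=F forces E = False.
  Constraint (6) is violated (E=F, W=F) — contradiction.
Both cases fail — unsatisfiable.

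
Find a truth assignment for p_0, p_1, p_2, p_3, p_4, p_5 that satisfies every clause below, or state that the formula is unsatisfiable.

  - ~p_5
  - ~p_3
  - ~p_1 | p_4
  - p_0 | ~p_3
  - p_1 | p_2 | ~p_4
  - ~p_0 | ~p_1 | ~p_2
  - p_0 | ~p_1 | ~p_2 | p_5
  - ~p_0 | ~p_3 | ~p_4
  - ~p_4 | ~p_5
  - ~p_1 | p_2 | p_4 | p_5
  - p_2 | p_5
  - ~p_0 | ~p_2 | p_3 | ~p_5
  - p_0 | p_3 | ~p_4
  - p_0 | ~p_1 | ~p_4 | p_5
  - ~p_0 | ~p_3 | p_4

p_0: True, p_1: False, p_2: True, p_3: False, p_4: False, p_5: False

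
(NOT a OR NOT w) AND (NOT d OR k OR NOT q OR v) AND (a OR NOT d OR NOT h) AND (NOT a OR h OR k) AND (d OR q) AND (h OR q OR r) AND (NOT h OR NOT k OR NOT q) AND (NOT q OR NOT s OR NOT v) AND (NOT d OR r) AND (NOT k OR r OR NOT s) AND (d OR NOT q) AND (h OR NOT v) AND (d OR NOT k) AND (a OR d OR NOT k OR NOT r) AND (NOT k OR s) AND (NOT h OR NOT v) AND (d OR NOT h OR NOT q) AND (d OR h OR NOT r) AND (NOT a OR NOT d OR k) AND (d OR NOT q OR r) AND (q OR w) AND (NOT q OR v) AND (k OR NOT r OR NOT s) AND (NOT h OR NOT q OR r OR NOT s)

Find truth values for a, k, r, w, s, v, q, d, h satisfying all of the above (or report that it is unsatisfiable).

a=F; k=F; r=T; w=T; s=F; v=F; q=F; d=T; h=F

Set a = False.
Set k = False.
Set r = True.
  then (k OR NOT r OR NOT s) forces s = False.
Try w = False:
  (q OR w) forces q = True.
  (d OR NOT q) forces d = True.
  (NOT d OR k OR NOT q OR v) forces v = True.
  (a OR NOT d OR NOT h) forces h = False.
  clause (h OR NOT v) is falsified — backtrack.
So w = True.
Set v = False.
  then (NOT q OR v) forces q = False.
  then (d OR q) forces d = True.
  then (a OR NOT d OR NOT h) forces h = False.
All clauses satisfied.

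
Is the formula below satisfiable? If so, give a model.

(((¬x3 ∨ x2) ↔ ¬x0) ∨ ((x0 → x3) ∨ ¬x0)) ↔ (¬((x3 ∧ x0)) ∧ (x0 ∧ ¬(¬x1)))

x0=T, x1=F, x2=T, x3=F

  (((¬x3 ∨ x2) ↔ ¬x0) ∨ ((x0 → x3) ∨ ¬x0)) ↔ (¬((x3 ∧ x0)) ∧ (x0 ∧ ¬(¬x1))) = True
    ((¬x3 ∨ x2) ↔ ¬x0) ∨ ((x0 → x3) ∨ ¬x0) = False
      (¬x3 ∨ x2) ↔ ¬x0 = False
        ¬x3 ∨ x2 = True
          ¬x3 = True
        ¬x0 = False
      (x0 → x3) ∨ ¬x0 = False
        x0 → x3 = False
        ¬x0 = False
    ¬((x3 ∧ x0)) ∧ (x0 ∧ ¬(¬x1)) = False
      ¬((x3 ∧ x0)) = True
        x3 ∧ x0 = False
      x0 ∧ ¬(¬x1) = False
        ¬(¬x1) = False
          ¬x1 = True
The formula evaluates to True.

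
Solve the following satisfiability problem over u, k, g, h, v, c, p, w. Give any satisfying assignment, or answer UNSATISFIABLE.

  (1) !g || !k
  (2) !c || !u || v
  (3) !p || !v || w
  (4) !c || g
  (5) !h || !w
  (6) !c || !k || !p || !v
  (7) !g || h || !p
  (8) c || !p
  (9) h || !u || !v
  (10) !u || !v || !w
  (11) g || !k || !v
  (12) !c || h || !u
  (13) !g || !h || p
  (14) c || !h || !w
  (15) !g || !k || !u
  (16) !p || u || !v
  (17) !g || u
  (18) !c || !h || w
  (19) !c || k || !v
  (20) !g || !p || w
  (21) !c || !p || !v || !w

Set u = False.
  then (!g || u) forces g = False.
  then (!c || g) forces c = False.
  then (c || !p) forces p = False.
Set k = False.
Set h = False.
Set v = False.
Set w = False.
All clauses satisfied.

u = False, k = False, g = False, h = False, v = False, c = False, p = False, w = False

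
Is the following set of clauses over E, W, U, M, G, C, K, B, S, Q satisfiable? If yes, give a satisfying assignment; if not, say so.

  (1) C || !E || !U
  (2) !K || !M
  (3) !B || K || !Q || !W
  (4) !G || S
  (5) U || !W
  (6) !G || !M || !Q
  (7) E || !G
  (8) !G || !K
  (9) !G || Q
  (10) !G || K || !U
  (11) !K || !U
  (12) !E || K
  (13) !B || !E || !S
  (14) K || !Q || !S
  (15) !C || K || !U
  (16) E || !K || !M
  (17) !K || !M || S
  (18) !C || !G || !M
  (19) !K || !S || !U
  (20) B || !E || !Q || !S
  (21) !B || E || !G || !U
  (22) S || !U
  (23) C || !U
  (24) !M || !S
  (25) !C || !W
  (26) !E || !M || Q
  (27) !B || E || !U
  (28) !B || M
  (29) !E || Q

Set E = False.
  then (E || !G) forces G = False.
Try W = True:
  (U || !W) forces U = True.
  (!K || !U) forces K = False.
  (!C || K || !U) forces C = False.
  clause (C || !U) is falsified — backtrack.
So W = False.
Try U = True:
  (!K || !U) forces K = False.
  (!C || K || !U) forces C = False.
  clause (C || !U) is falsified — backtrack.
So U = False.
Set M = False.
  then (!B || M) forces B = False.
Set C = True.
Set K = False.
Set S = False.
Set Q = False.
All clauses satisfied.

E=F, W=F, U=F, M=F, G=F, C=T, K=F, B=F, S=F, Q=F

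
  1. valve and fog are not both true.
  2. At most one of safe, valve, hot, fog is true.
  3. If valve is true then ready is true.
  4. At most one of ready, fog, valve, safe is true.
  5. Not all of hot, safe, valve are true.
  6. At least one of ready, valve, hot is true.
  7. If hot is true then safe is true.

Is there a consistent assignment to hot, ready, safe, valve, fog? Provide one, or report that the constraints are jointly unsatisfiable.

hot = False, ready = True, safe = False, valve = False, fog = False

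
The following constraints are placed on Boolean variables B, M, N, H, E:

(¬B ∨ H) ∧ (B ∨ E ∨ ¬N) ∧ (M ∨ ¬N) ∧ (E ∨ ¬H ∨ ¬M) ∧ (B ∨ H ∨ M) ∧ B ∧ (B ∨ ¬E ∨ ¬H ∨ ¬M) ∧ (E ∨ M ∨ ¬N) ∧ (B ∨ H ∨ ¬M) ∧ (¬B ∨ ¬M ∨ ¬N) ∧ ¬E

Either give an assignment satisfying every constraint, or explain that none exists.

Unit clause (B) forces B = True.
Unit clause (¬E) forces E = False.
In (¬B ∨ H) only H is left, so H = True.
In (E ∨ ¬H ∨ ¬M) only ¬M is left, so M = False.
In (E ∨ M ∨ ¬N) only ¬N is left, so N = False.
All clauses satisfied.

B: True, M: False, N: False, H: True, E: False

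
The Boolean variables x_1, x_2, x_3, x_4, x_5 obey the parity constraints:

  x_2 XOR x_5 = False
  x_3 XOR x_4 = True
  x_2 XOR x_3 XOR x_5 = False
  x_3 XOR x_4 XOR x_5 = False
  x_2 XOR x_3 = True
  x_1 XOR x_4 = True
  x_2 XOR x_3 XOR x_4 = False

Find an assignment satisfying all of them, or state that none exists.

x_1: False, x_2: True, x_3: False, x_4: True, x_5: True

x_2 XOR x_5 = T XOR T = False ✓
x_3 XOR x_4 = F XOR T = True ✓
x_2 XOR x_3 XOR x_5 = T XOR F XOR T = False ✓
x_3 XOR x_4 XOR x_5 = F XOR T XOR T = False ✓
x_2 XOR x_3 = T XOR F = True ✓
x_1 XOR x_4 = F XOR T = True ✓
x_2 XOR x_3 XOR x_4 = T XOR F XOR T = False ✓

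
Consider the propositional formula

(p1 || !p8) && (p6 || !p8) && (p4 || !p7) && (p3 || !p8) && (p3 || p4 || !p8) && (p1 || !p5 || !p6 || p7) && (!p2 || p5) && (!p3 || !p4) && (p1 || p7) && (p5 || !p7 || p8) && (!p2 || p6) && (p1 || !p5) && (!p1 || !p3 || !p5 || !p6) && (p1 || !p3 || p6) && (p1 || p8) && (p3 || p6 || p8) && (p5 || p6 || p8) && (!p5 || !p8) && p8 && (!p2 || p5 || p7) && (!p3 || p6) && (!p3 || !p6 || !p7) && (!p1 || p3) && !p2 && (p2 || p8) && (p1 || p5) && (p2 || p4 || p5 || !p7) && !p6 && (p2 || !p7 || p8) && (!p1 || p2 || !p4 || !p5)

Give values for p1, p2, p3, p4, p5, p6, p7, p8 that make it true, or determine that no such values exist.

No satisfying assignment exists.

Case p6 = True:
  Clause (!p6) is falsified — contradiction.
Case p6 = False:
  (p6 || !p8) forces p8 = False.
  Clause (p8) is falsified — contradiction.
Both cases fail, so the formula is unsatisfiable.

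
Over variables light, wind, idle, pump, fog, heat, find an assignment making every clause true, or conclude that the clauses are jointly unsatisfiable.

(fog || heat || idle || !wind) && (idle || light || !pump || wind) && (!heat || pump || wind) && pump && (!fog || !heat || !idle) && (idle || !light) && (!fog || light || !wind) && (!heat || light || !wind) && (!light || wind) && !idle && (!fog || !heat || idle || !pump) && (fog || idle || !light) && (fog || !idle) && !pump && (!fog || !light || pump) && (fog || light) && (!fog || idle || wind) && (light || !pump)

Case pump = True:
  Clause (!pump) is falsified — contradiction.
Case pump = False:
  Clause (pump) is falsified — contradiction.
Both cases fail, so the formula is unsatisfiable.

Unsatisfiable — no assignment works.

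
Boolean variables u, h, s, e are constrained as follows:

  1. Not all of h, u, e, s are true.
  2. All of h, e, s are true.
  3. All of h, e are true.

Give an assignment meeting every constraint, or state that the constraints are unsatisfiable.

u = False, h = True, s = True, e = True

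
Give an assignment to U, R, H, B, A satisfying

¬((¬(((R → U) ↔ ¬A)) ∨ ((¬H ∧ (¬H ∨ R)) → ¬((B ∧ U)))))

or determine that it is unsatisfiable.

U=T; R=F; H=F; B=T; A=F

  ¬((¬(((R → U) ↔ ¬A)) ∨ ((¬H ∧ (¬H ∨ R)) → ¬((B ∧ U))))) = True
    ¬(((R → U) ↔ ¬A)) ∨ ((¬H ∧ (¬H ∨ R)) → ¬((B ∧ U))) = False
      ¬(((R → U) ↔ ¬A)) = False
        (R → U) ↔ ¬A = True
          R → U = True
          ¬A = True
      (¬H ∧ (¬H ∨ R)) → ¬((B ∧ U)) = False
        ¬H ∧ (¬H ∨ R) = True
          ¬H = True
          ¬H ∨ R = True
            ¬H = True
        ¬((B ∧ U)) = False
          B ∧ U = True
The formula evaluates to True.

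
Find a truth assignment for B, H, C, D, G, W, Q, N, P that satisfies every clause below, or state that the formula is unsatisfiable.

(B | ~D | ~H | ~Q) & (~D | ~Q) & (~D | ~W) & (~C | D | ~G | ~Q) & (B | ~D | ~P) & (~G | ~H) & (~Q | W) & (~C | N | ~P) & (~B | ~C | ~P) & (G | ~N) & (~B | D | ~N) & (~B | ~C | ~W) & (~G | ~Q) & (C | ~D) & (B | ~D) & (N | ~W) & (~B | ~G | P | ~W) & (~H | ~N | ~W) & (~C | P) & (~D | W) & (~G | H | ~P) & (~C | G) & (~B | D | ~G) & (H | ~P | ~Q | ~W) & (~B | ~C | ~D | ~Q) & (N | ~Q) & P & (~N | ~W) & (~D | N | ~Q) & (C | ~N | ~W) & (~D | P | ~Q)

B = True, H = True, C = False, D = False, G = False, W = False, Q = False, N = False, P = True

Unit clause (P) forces P = True.
Set B = True.
  then (~B | ~C | ~P) forces C = False.
  then (C | ~D) forces D = False.
  then (~B | D | ~G) forces G = False.
  then (G | ~N) forces N = False.
  then (N | ~W) forces W = False.
  then (N | ~Q) forces Q = False.
Set H = True.
All clauses satisfied.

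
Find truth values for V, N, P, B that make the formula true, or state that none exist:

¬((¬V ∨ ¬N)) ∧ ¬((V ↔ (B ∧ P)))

V=T; N=T; P=T; B=F

  ¬((¬V ∨ ¬N)) = True
    ¬V ∨ ¬N = False
      ¬V = False
      ¬N = False
  ¬((V ↔ (B ∧ P))) = True
    V ↔ (B ∧ P) = False
      B ∧ P = False
Both conjuncts True, so the formula holds.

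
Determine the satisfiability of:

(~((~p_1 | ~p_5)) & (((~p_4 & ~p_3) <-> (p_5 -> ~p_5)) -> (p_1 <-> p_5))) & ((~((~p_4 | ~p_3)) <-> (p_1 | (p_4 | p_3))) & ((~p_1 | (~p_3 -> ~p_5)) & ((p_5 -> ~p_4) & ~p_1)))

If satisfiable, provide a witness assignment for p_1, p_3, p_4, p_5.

No satisfying assignment exists.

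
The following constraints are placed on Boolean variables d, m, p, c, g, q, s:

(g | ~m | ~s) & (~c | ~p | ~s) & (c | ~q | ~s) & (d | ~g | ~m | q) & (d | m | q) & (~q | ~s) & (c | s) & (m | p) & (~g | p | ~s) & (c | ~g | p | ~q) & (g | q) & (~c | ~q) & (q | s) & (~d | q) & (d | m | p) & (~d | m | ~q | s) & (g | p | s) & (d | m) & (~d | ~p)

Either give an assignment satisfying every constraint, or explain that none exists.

Case q = True:
  (~q | ~s) forces s = False.
  (c | s) forces c = True.
  Clause (~c | ~q) is falsified — contradiction.
Case q = False:
  (g | q) forces g = True.
  (q | s) forces s = True.
  (~g | p | ~s) forces p = True.
  (~c | ~p | ~s) forces c = False.
  (~d | q) forces d = False.
  (d | ~g | ~m | q) forces m = False.
  Clause (d | m | q) is falsified — contradiction.
Both cases fail, so the formula is unsatisfiable.

The formula is unsatisfiable.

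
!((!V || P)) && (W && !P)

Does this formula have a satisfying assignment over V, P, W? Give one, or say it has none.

V = True; P = False; W = True

  !((!V || P)) = True
    !V || P = False
      !V = False
  W && !P = True
    !P = True
Both conjuncts True, so the formula holds.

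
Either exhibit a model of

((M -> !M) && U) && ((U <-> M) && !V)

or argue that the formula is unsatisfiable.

Case M = True: the conjunct M -> !M becomes True -> !True = False.
Case M = False: the formula simplifies to U && (!U && !V).
  U = True: the conjunct !U is False.
  U = False: the conjunct U is False.
Both cases fail — unsatisfiable.

Unsatisfiable — no assignment works.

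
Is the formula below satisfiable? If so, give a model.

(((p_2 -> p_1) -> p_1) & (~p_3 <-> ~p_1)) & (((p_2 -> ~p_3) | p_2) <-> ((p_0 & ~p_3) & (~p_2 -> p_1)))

p_0 = True, p_1 = False, p_2 = True, p_3 = False

  ((p_2 -> p_1) -> p_1) & (~p_3 <-> ~p_1) = True
    (p_2 -> p_1) -> p_1 = True
      p_2 -> p_1 = False
    ~p_3 <-> ~p_1 = True
      ~p_3 = True
      ~p_1 = True
  ((p_2 -> ~p_3) | p_2) <-> ((p_0 & ~p_3) & (~p_2 -> p_1)) = True
    (p_2 -> ~p_3) | p_2 = True
      p_2 -> ~p_3 = True
        ~p_3 = True
    (p_0 & ~p_3) & (~p_2 -> p_1) = True
      p_0 & ~p_3 = True
        ~p_3 = True
      ~p_2 -> p_1 = True
        ~p_2 = False
Both conjuncts True, so the formula holds.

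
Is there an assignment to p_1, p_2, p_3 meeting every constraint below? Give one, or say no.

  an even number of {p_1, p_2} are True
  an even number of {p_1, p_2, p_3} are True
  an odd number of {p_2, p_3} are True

p_1: True; p_2: True; p_3: False

{p_1, p_2}: 2 true → even ✓
{p_1, p_2, p_3}: 2 true → even ✓
{p_2, p_3}: 1 true → odd ✓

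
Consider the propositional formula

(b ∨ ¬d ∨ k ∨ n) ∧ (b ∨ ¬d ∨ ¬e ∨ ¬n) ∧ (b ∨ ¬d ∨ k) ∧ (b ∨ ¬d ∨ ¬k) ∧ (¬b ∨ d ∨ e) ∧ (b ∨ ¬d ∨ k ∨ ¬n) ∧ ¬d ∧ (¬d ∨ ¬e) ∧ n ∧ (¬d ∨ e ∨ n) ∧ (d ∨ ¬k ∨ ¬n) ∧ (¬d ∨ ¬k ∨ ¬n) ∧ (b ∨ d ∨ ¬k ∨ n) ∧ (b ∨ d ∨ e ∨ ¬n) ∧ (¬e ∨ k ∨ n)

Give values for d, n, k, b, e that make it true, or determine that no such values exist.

d = False, n = True, k = False, b = True, e = True

Unit clause (¬d) forces d = False.
Unit clause (n) forces n = True.
In (d ∨ ¬k ∨ ¬n) only ¬k is left, so k = False.
Set b = True.
  then (¬b ∨ d ∨ e) forces e = True.
All clauses satisfied.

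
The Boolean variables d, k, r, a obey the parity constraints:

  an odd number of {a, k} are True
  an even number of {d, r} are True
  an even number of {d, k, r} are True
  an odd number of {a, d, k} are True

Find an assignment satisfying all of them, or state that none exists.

d = False; k = False; r = False; a = True

{a, k}: 1 true → odd ✓
{d, r}: 0 true → even ✓
{d, k, r}: 0 true → even ✓
{a, d, k}: 1 true → odd ✓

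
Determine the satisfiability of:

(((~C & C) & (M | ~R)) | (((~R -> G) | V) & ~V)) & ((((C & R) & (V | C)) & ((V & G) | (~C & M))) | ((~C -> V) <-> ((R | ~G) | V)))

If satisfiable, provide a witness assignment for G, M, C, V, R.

G: True, M: True, C: True, V: False, R: True

  ((~C & C) & (M | ~R)) | (((~R -> G) | V) & ~V) = True
    (~C & C) & (M | ~R) = False
      ~C & C = False
        ~C = False
      M | ~R = True
        ~R = False
    ((~R -> G) | V) & ~V = True
      (~R -> G) | V = True
        ~R -> G = True
          ~R = False
      ~V = True
  (((C & R) & (V | C)) & ((V & G) | (~C & M))) | ((~C -> V) <-> ((R | ~G) | V)) = True
    ((C & R) & (V | C)) & ((V & G) | (~C & M)) = False
      (C & R) & (V | C) = True
        C & R = True
        V | C = True
      (V & G) | (~C & M) = False
        V & G = False
        ~C & M = False
          ~C = False
    (~C -> V) <-> ((R | ~G) | V) = True
      ~C -> V = True
        ~C = False
      (R | ~G) | V = True
        R | ~G = True
          ~G = False
Both conjuncts True, so the formula holds.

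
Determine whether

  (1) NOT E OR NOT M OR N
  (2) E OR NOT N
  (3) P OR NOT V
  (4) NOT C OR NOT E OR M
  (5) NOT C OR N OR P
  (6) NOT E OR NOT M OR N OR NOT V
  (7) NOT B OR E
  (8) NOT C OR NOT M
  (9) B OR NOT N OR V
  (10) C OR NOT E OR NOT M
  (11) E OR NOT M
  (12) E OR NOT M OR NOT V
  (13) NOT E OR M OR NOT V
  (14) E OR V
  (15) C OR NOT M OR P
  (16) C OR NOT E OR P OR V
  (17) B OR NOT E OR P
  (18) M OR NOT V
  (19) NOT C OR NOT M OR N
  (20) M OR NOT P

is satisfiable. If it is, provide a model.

UNSATISFIABLE

Case M = True:
  (NOT C OR NOT M) forces C = False.
  (C OR NOT E OR NOT M) forces E = False.
  Clause (E OR NOT M) is falsified — contradiction.
Case M = False:
  (M OR NOT V) forces V = False.
  (E OR V) forces E = True.
  (NOT C OR NOT E OR M) forces C = False.
  (C OR NOT E OR P OR V) forces P = True.
  Clause (M OR NOT P) is falsified — contradiction.
Both cases fail, so the formula is unsatisfiable.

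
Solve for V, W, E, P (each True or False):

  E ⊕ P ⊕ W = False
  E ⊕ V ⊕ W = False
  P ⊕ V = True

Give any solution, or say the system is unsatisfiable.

Adding constraints 1, 2, 3 mod 2: every variable appears an even number of times on the left, so the left side is 0.
But the right sides sum to 1 (mod 2). 0 ≠ 1 — the system is inconsistent.

No satisfying assignment exists.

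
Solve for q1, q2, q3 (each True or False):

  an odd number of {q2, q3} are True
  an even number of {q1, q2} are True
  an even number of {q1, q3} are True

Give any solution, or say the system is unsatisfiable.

Unsatisfiable — no assignment works.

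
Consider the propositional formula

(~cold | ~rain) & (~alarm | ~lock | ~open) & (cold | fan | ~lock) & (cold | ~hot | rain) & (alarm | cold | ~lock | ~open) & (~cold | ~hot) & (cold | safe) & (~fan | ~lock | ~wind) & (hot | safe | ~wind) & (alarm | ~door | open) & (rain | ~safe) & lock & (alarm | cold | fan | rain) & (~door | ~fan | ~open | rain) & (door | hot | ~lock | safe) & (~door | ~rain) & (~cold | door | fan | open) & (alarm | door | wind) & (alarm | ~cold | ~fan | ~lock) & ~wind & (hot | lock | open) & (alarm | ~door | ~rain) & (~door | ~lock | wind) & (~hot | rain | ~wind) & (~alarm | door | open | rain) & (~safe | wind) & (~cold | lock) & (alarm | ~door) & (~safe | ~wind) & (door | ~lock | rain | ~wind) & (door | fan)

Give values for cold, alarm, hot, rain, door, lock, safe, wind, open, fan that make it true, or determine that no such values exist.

Case lock = True:
  (~wind) forces wind = False.
  (~door | ~lock | wind) forces door = False.
  (alarm | door | wind) forces alarm = True.
  (~alarm | ~lock | ~open) forces open = False.
  (~alarm | door | open | rain) forces rain = True.
  (~cold | ~rain) forces cold = False.
  (cold | fan | ~lock) forces fan = True.
  (cold | safe) forces safe = True.
  Clause (~safe | wind) is falsified — contradiction.
Case lock = False:
  Clause (lock) is falsified — contradiction.
Both cases fail, so the formula is unsatisfiable.

Unsatisfiable — no assignment works.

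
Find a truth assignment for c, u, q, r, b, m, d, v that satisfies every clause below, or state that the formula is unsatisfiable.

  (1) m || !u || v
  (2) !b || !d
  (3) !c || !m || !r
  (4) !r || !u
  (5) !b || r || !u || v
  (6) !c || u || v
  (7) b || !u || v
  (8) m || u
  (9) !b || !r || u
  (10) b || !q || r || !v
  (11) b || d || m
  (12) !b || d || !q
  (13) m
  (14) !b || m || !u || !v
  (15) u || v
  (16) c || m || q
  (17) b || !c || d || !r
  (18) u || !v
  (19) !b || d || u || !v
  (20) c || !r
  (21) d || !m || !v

Unit clause (m) forces m = True.
Set c = False.
  then (c || !r) forces r = False.
Try u = False:
  (u || v) forces v = True.
  clause (u || !v) is falsified — backtrack.
So u = True.
Set q = False.
Set b = False.
  then (b || !u || v) forces v = True.
  then (d || !m || !v) forces d = True.
All clauses satisfied.

c = False, u = True, q = False, r = False, b = False, m = True, d = True, v = True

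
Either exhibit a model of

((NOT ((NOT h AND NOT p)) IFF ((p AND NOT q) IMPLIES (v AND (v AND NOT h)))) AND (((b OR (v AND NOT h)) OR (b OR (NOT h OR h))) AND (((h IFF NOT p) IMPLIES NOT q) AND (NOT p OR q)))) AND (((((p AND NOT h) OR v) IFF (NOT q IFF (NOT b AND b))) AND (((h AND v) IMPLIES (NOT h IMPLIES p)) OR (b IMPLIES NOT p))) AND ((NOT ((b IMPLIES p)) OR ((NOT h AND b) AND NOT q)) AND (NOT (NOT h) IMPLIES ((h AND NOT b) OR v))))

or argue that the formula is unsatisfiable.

Case b = True: the formula simplifies to ((NOT ((NOT h AND NOT p)) IFF ((p AND NOT q) IMPLIES (v AND (v AND NOT h)))) AND (((h IFF NOT p) IMPLIES NOT q) AND (NOT p OR q))) AND (((((p AND NOT h) OR v) IFF q) AND (((h AND v) IMPLIES (NOT h IMPLIES p)) OR NOT p)) AND ((NOT p OR (NOT h AND NOT q)) AND (NOT (NOT h) IMPLIES v))).
  p = True: simplifies to ((NOT q IMPLIES (v AND (v AND NOT h))) AND ((NOT h IMPLIES NOT q) AND q)) AND (((NOT h OR v) IFF q) AND ((NOT h AND NOT q) AND (NOT (NOT h) IMPLIES v))).
    q = True: the conjunct NOT q is False.
    q = False: the conjunct q is False.
  p = False: simplifies to (NOT (NOT h) AND (h IMPLIES NOT q)) AND ((v IFF q) AND (NOT (NOT h) IMPLIES v)).
    h = True: simplifies to NOT q AND ((v IFF q) AND v).
      q = True: the conjunct NOT q is False.
      q = False: simplifies to NOT v AND v.
        v = True: the conjunct NOT v is False.
        v = False: the conjunct v is False.
    h = False: the conjunct NOT (NOT h) becomes NOT (NOT False) = False.
Case b = False: the conjunct NOT ((b IMPLIES p)) OR ((NOT h AND b) AND NOT q) becomes NOT True OR (False AND NOT q) = False.
Both cases fail — unsatisfiable.

UNSATISFIABLE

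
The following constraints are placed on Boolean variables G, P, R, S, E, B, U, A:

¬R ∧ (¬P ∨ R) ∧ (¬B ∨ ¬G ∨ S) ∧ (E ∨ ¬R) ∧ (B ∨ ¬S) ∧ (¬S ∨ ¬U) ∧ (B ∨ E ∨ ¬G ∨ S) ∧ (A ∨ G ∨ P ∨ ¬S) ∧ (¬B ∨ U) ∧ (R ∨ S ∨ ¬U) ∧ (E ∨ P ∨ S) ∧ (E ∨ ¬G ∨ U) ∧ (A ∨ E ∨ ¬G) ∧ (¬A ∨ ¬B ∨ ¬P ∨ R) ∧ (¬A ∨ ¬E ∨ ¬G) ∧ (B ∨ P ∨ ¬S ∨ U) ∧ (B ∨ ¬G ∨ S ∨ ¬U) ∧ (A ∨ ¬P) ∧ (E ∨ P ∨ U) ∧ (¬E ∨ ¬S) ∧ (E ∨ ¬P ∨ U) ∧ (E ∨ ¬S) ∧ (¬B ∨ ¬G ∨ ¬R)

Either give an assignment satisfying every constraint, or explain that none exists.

Unit clause (¬R) forces R = False.
In (¬P ∨ R) only ¬P is left, so P = False.
Set G = False.
Try S = True:
  (B ∨ ¬S) forces B = True.
  (¬S ∨ ¬U) forces U = False.
  clause (¬B ∨ U) is falsified — backtrack.
So S = False.
  then (R ∨ S ∨ ¬U) forces U = False.
  then (E ∨ P ∨ S) forces E = True.
  then (¬B ∨ U) forces B = False.
Set A = False.
All clauses satisfied.

G=F, P=F, R=F, S=F, E=T, B=F, U=F, A=F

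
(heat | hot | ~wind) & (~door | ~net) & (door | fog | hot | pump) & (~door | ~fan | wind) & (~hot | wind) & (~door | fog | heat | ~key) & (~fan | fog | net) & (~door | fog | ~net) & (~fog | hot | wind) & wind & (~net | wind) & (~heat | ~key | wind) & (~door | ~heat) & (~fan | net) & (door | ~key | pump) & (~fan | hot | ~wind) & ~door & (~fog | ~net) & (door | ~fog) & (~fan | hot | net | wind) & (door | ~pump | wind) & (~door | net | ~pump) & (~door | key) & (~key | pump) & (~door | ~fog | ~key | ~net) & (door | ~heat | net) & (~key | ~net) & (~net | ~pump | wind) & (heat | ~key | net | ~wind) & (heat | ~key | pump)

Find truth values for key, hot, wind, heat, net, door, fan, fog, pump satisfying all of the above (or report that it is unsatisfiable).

key=F; hot=T; wind=T; heat=T; net=T; door=F; fan=T; fog=F; pump=F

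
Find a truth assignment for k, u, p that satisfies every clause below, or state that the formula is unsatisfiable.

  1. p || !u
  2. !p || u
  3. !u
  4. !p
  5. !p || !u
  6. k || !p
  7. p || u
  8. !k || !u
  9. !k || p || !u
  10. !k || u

UNSATISFIABLE

Case u = True:
  Clause (!u) is falsified — contradiction.
Case u = False:
  (!p || u) forces p = False.
  Clause (p || u) is falsified — contradiction.
Both cases fail, so the formula is unsatisfiable.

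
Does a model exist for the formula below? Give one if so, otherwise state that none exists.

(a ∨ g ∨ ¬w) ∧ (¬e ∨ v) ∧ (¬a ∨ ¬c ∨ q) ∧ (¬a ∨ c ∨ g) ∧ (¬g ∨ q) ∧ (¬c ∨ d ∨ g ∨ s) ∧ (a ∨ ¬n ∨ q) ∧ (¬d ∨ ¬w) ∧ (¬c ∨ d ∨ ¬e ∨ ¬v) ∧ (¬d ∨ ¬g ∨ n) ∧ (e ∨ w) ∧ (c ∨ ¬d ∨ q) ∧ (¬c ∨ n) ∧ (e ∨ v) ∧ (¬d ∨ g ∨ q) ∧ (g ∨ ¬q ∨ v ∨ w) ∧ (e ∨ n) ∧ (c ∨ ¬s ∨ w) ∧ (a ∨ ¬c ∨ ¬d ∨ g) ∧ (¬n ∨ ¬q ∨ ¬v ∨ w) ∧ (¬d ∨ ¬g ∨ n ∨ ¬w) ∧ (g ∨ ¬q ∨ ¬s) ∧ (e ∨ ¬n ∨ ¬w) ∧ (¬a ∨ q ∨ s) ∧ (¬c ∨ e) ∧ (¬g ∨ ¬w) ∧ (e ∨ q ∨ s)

c=F, s=F, g=F, q=T, d=T, w=F, a=F, n=F, v=T, e=T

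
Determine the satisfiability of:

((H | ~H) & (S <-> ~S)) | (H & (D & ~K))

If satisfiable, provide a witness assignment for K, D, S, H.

K = False, D = True, S = False, H = True

  ((H | ~H) & (S <-> ~S)) | (H & (D & ~K)) = True
    (H | ~H) & (S <-> ~S) = False
      H | ~H = True
        ~H = False
      S <-> ~S = False
        ~S = True
    H & (D & ~K) = True
      D & ~K = True
        ~K = True
The formula evaluates to True.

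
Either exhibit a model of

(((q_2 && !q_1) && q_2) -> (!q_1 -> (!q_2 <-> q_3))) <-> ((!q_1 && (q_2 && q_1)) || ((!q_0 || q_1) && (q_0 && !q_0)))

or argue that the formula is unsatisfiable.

q_0=T, q_1=F, q_2=T, q_3=T

  (((q_2 && !q_1) && q_2) -> (!q_1 -> (!q_2 <-> q_3))) <-> ((!q_1 && (q_2 && q_1)) || ((!q_0 || q_1) && (q_0 && !q_0))) = True
    ((q_2 && !q_1) && q_2) -> (!q_1 -> (!q_2 <-> q_3)) = False
      (q_2 && !q_1) && q_2 = True
        q_2 && !q_1 = True
          !q_1 = True
      !q_1 -> (!q_2 <-> q_3) = False
        !q_1 = True
        !q_2 <-> q_3 = False
          !q_2 = False
    (!q_1 && (q_2 && q_1)) || ((!q_0 || q_1) && (q_0 && !q_0)) = False
      !q_1 && (q_2 && q_1) = False
        !q_1 = True
        q_2 && q_1 = False
      (!q_0 || q_1) && (q_0 && !q_0) = False
        !q_0 || q_1 = False
          !q_0 = False
        q_0 && !q_0 = False
          !q_0 = False
The formula evaluates to True.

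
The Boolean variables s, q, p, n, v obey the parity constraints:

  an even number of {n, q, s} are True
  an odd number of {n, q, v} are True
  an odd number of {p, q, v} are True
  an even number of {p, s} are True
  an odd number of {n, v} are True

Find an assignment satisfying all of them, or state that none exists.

s=T, q=F, p=T, n=T, v=F

{n, q, s}: 2 true → even ✓
{n, q, v}: 1 true → odd ✓
{p, q, v}: 1 true → odd ✓
{p, s}: 2 true → even ✓
{n, v}: 1 true → odd ✓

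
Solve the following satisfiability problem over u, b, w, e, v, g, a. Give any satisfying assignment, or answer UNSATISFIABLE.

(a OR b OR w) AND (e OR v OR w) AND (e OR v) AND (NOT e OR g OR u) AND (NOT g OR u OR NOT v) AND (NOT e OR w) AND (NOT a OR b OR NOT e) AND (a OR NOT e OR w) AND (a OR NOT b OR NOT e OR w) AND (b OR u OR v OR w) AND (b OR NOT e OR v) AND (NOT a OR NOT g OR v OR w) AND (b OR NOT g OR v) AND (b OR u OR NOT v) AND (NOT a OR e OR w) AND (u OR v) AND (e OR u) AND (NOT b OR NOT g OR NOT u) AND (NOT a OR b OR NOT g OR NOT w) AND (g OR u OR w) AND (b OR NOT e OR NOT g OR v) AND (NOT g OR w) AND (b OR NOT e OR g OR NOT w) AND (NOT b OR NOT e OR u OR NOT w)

u: True; b: False; w: True; e: False; v: True; g: False; a: True

Try u = False:
  (u OR v) forces v = True.
  (NOT g OR u OR NOT v) forces g = False.
  (NOT e OR g OR u) forces e = False.
  clause (e OR u) is falsified — backtrack.
So u = True.
Set b = False.
Set w = True.
Set e = False.
  then (e OR v) forces v = True.
Set g = False.
Set a = True.
All clauses satisfied.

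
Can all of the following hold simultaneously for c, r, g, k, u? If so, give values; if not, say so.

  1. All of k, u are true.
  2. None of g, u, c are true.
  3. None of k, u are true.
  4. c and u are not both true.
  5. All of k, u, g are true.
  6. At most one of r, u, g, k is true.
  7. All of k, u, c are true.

No satisfying assignment exists.

Case c = True:
  Constraint (2) is violated (c=T) — contradiction.
Case c = False:
  Constraint (7) is violated (c=F) — contradiction.
Both cases fail — unsatisfiable.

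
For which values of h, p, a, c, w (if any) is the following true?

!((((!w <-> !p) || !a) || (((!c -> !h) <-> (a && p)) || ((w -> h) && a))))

h: False, p: False, a: True, c: False, w: True

  !((((!w <-> !p) || !a) || (((!c -> !h) <-> (a && p)) || ((w -> h) && a)))) = True
    ((!w <-> !p) || !a) || (((!c -> !h) <-> (a && p)) || ((w -> h) && a)) = False
      (!w <-> !p) || !a = False
        !w <-> !p = False
          !w = False
          !p = True
        !a = False
      ((!c -> !h) <-> (a && p)) || ((w -> h) && a) = False
        (!c -> !h) <-> (a && p) = False
          !c -> !h = True
            !c = True
            !h = True
          a && p = False
        (w -> h) && a = False
          w -> h = False
The formula evaluates to True.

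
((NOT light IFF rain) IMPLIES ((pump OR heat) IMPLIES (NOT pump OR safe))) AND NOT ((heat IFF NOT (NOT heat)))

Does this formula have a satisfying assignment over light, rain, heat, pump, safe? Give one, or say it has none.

The conjunct NOT ((heat IFF NOT (NOT heat))) is unsatisfiable on its own:
  heat=F: evaluates to False.
  heat=T: evaluates to False.
So the whole conjunction is unsatisfiable.

UNSATISFIABLE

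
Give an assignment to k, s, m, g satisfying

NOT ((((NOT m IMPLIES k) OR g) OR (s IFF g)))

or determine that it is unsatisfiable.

k = False; s = True; m = False; g = False

  NOT ((((NOT m IMPLIES k) OR g) OR (s IFF g))) = True
    ((NOT m IMPLIES k) OR g) OR (s IFF g) = False
      (NOT m IMPLIES k) OR g = False
        NOT m IMPLIES k = False
          NOT m = True
      s IFF g = False
The formula evaluates to True.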